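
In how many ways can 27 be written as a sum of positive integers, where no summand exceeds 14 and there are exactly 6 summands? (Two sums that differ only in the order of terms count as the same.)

289

Enumerating by decreasing first part gives 289 partitions in all.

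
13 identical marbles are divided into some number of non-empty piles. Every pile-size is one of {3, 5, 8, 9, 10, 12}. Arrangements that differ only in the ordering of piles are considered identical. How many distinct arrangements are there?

Enumerating:
10+3
8+5
5+5+3
That's 3 in total.

3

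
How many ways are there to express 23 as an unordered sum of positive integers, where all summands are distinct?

104

Enumerating by decreasing first part gives 104 partitions in all.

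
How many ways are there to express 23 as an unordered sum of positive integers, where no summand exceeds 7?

618

A full systematic count gives 618.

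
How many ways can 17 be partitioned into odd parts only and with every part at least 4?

The partitions of 17 that satisfy the conditions:
17
7, 5, 5

2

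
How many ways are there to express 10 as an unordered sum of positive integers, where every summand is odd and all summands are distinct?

2

Enumerating:
9 + 1
7 + 3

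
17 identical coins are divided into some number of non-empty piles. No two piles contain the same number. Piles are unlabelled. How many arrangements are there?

There are too many to list fully; the first 12 (by largest part) are:
17
16+1
15+2
14+3
14+2+1
13+4
13+3+1
12+5
12+4+1
12+3+2
11+6
11+5+1
…and 26 more, for 38 total.

38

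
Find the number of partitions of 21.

792

Direct enumeration gives 792 partitions.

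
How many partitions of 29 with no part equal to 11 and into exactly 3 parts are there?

61

A partial list (first 12 by largest part):
1 + 1 + 27
1 + 2 + 26
1 + 3 + 25
2 + 2 + 25
1 + 4 + 24
2 + 3 + 24
1 + 5 + 23
2 + 4 + 23
3 + 3 + 23
1 + 6 + 22
2 + 5 + 22
3 + 4 + 22
…and 49 more, for 61 total.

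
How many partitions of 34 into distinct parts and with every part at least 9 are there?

Enumerating:
34
25 + 9
24 + 10
23 + 11
22 + 12
21 + 13
20 + 14
19 + 15
18 + 16
15 + 10 + 9
14 + 11 + 9
13 + 12 + 9
13 + 11 + 10

13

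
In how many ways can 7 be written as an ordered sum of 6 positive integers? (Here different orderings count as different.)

Place 5 bars in the 6 internal gaps of a row of 7 dots: C(6,5) = 6.

6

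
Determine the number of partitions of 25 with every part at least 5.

30

There are too many to list fully; the first 12 (by largest part) are:
25
20,5
19,6
18,7
17,8
16,9
15,10
15,5,5
14,11
14,6,5
13,12
13,7,5
…and 18 more, for 30 total.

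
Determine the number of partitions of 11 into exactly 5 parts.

Enumerating:
7 + 1 + 1 + 1 + 1
6 + 2 + 1 + 1 + 1
5 + 3 + 1 + 1 + 1
5 + 2 + 2 + 1 + 1
4 + 4 + 1 + 1 + 1
4 + 3 + 2 + 1 + 1
4 + 2 + 2 + 2 + 1
3 + 3 + 3 + 1 + 1
3 + 3 + 2 + 2 + 1
3 + 2 + 2 + 2 + 2
Counting gives 10.

10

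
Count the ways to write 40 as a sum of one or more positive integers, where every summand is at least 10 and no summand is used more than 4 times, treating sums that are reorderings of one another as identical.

27

A partial list (first 12 by largest part):
40
10 + 30
11 + 29
12 + 28
13 + 27
14 + 26
15 + 25
16 + 24
17 + 23
18 + 22
19 + 21
20 + 20
…and 15 more, for 27 total.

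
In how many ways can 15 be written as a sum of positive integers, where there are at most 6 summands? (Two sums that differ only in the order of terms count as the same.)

110

A full systematic count gives 110.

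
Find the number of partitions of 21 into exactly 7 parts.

Enumerating by decreasing first part gives 105 partitions in all.

105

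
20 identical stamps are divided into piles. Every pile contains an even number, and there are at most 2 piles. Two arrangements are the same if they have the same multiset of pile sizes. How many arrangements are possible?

6

Listing the qualifying partitions of 20:
20
18,2
16,4
14,6
12,8
10,10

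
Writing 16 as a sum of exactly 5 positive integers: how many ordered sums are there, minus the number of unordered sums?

Ordered (compositions into 5 parts): C(15,4) = 1365.
Unordered (partitions into 5 parts): 37.
Difference: 1365 − 37 = 1328.

1328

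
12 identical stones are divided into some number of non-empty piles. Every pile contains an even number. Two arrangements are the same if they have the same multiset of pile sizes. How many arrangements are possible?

11

Enumerating:
12
2+10
4+8
2+2+8
6+6
2+4+6
2+2+2+6
4+4+4
2+2+4+4
2+2+2+2+4
2+2+2+2+2+2
Counting gives 11.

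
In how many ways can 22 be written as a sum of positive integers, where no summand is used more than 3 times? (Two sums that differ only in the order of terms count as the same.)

Systematic enumeration (by largest part, then next-largest, …) yields 484.

484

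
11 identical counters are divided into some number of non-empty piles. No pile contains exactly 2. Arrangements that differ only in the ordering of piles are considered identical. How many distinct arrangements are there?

A partial list (first 12 by largest part):
11
10, 1
9, 1, 1
8, 3
8, 1, 1, 1
7, 4
7, 3, 1
7, 1, 1, 1, 1
6, 5
6, 4, 1
6, 3, 1, 1
6, 1, 1, 1, 1, 1
…and 14 more, for 26 total.

26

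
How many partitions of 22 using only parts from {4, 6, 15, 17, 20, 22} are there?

The partitions of 22 that satisfy the conditions:
22
4+6+6+6
4+4+4+4+6
That's 3 in total.

3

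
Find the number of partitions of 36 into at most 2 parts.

The partitions of 36 that satisfy the conditions:
36
1, 35
2, 34
3, 33
4, 32
5, 31
6, 30
7, 29
8, 28
9, 27
10, 26
11, 25
12, 24
13, 23
14, 22
15, 21
16, 20
17, 19
18, 18
Counting gives 19.

19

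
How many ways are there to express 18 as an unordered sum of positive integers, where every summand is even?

30

There are too many to list fully; the first 12 (by largest part) are:
18
16 + 2
14 + 4
14 + 2 + 2
12 + 6
12 + 4 + 2
12 + 2 + 2 + 2
10 + 8
10 + 6 + 2
10 + 4 + 4
10 + 4 + 2 + 2
10 + 2 + 2 + 2 + 2
…and 18 more, for 30 total.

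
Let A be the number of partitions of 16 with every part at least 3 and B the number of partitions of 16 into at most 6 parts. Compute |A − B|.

115

Partitions of 16 with every part at least 3: 21.
Partitions of 16 into at most 6 parts: 136.
|21 − 136| = 115.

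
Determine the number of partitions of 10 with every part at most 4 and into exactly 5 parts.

5

They are:
4, 3, 1, 1, 1
4, 2, 2, 1, 1
3, 3, 2, 1, 1
3, 2, 2, 2, 1
2, 2, 2, 2, 2
That's 5 in total.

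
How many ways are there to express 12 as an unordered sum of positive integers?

77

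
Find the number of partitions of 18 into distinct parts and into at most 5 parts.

46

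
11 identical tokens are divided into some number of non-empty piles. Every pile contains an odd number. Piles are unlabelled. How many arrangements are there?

Enumerating:
11
9+1+1
7+3+1
7+1+1+1+1
5+5+1
5+3+3
5+3+1+1+1
5+1+1+1+1+1+1
3+3+3+1+1
3+3+1+1+1+1+1
3+1+1+1+1+1+1+1+1
1+1+1+1+1+1+1+1+1+1+1
Counting gives 12.

12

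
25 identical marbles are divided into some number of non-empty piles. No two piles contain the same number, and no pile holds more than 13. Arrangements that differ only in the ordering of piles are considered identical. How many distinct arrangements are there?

Counting exhaustively, 87 partitions satisfy the conditions.

87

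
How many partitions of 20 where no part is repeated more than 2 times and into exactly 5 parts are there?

57

There are too many to list fully; the first 12 (by largest part) are:
14, 2, 2, 1, 1
13, 3, 2, 1, 1
12, 4, 2, 1, 1
12, 3, 3, 1, 1
12, 3, 2, 2, 1
11, 5, 2, 1, 1
11, 4, 3, 1, 1
11, 4, 2, 2, 1
11, 3, 3, 2, 1
10, 6, 2, 1, 1
10, 5, 3, 1, 1
10, 5, 2, 2, 1
…and 45 more, for 57 total.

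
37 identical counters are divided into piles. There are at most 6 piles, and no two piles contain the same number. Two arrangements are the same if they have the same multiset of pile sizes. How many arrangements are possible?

A full systematic count gives 731.

731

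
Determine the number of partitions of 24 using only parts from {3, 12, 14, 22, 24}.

Listing the qualifying partitions of 24:
24
12 + 12
3 + 3 + 3 + 3 + 12
3 + 3 + 3 + 3 + 3 + 3 + 3 + 3
Counting gives 4.

4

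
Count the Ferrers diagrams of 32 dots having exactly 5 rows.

480

Counting exhaustively, 480 partitions satisfy the conditions.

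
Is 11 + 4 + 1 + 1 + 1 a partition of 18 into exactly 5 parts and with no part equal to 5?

The parts sum to 18, and the condition 'there are exactly 5 summands' holds; the condition 'no summand equals 5' holds.

Yes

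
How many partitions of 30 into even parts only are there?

176

Systematic enumeration (by largest part, then next-largest, …) yields 176.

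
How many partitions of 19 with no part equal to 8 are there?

434

Enumerating by decreasing first part gives 434 partitions in all.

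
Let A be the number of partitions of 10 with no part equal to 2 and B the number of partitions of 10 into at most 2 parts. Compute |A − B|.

14

Partitions of 10 with no part equal to 2: 20.
Partitions of 10 into at most 2 parts: 6.
|20 − 6| = 14.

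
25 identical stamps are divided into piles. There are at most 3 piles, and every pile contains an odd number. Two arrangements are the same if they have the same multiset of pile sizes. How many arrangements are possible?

The partitions of 25 that satisfy the conditions:
25
1,1,23
1,3,21
1,5,19
3,3,19
1,7,17
3,5,17
1,9,15
3,7,15
5,5,15
1,11,13
3,9,13
5,7,13
3,11,11
5,9,11
7,7,11
7,9,9
Counting gives 17.

17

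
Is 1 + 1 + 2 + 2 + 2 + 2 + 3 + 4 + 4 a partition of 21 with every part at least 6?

The parts sum to 21, and the condition 'every summand is at least 6' is violated.

No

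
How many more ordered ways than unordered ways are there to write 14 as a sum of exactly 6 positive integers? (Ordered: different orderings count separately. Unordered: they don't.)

1267

Compositions: C(13,5) = 1287.
Partitions of 14 into exactly 6 parts: 20.
Difference: 1287 − 20 = 1267.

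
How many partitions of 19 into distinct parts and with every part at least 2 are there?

29

There are too many to list fully; the first 12 (by largest part) are:
19
17,2
16,3
15,4
14,5
14,3,2
13,6
13,4,2
12,7
12,5,2
12,4,3
11,8
…and 17 more, for 29 total.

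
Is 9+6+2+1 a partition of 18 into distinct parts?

The parts sum to 18, and the condition 'all summands are distinct' holds.

Yes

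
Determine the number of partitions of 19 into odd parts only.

A partial list (first 12 by largest part):
19
1, 1, 17
1, 3, 15
1, 1, 1, 1, 15
1, 5, 13
3, 3, 13
1, 1, 1, 3, 13
1, 1, 1, 1, 1, 1, 13
1, 7, 11
3, 5, 11
1, 1, 1, 5, 11
1, 1, 3, 3, 11
…and 42 more, for 54 total.

54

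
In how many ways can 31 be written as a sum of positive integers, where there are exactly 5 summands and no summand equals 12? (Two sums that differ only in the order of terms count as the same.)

Enumerating by decreasing first part gives 373 partitions in all.

373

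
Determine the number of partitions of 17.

297

There are 297 such partitions.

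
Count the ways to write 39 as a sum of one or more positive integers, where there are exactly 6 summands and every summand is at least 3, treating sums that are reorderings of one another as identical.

331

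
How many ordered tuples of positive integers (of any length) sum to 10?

The number of compositions of n is 2^(n−1); here 2^9 = 512.

512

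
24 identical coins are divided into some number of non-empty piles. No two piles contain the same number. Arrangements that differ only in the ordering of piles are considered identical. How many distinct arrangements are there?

Enumerating by decreasing first part gives 122 partitions in all.

122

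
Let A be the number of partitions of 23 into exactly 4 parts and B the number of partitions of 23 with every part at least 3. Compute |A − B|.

Partitions of 23 into exactly 4 parts: 94.
Partitions of 23 with every part at least 3: 88.
|94 − 88| = 6.

6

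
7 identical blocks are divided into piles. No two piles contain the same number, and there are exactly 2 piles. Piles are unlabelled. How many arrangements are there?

3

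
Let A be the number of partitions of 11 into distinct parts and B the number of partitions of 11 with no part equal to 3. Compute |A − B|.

Partitions of 11 into distinct parts: 12.
Partitions of 11 with no part equal to 3: 34.
|12 − 34| = 22.

22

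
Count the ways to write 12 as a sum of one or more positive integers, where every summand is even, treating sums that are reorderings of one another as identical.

11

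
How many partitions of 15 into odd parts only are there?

There are too many to list fully; the first 12 (by largest part) are:
15
1 + 1 + 13
1 + 3 + 11
1 + 1 + 1 + 1 + 11
1 + 5 + 9
3 + 3 + 9
1 + 1 + 1 + 3 + 9
1 + 1 + 1 + 1 + 1 + 1 + 9
1 + 7 + 7
3 + 5 + 7
1 + 1 + 1 + 5 + 7
1 + 1 + 3 + 3 + 7
…and 15 more, for 27 total.

27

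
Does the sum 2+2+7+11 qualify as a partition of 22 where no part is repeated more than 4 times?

Yes

The parts sum to 22, and the condition 'no summand is used more than 4 times' holds.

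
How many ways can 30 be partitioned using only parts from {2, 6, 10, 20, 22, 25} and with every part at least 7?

Listing the qualifying partitions of 30:
20+10
10+10+10
Counting gives 2.

2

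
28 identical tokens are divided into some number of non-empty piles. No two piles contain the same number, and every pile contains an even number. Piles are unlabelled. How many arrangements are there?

Enumerating:
28
26+2
24+4
22+6
22+4+2
20+8
20+6+2
18+10
18+8+2
18+6+4
16+12
16+10+2
16+8+4
16+6+4+2
14+12+2
14+10+4
14+8+6
14+8+4+2
12+10+6
12+10+4+2
12+8+6+2
10+8+6+4
Counting gives 22.

22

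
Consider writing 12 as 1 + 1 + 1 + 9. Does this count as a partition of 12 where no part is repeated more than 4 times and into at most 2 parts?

The parts sum to 12, and the condition 'there are at most 2 summands' is violated.

No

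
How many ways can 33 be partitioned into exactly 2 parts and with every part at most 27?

11

Listing the qualifying partitions of 33:
27 + 6
26 + 7
25 + 8
24 + 9
23 + 10
22 + 11
21 + 12
20 + 13
19 + 14
18 + 15
17 + 16
Counting gives 11.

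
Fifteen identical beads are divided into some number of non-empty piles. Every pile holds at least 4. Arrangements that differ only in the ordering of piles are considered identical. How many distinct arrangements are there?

Enumerating:
15
11+4
10+5
9+6
8+7
7+4+4
6+5+4
5+5+5
That's 8 in total.

8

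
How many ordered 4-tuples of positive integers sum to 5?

By stars and bars with positive parts, the count is C(4,3) = 4.

4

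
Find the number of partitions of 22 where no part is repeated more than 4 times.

Direct enumeration gives 628 partitions.

628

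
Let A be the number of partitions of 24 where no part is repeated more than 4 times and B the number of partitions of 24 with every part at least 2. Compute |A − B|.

Partitions of 24 where no part is repeated more than 4 times: 950.
Partitions of 24 with every part at least 2: 320.
|950 − 320| = 630.

630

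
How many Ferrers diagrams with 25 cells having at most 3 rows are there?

There are too many to list fully; the first 12 (by largest part) are:
25
24,1
23,2
23,1,1
22,3
22,2,1
21,4
21,3,1
21,2,2
20,5
20,4,1
20,3,2
…and 53 more, for 65 total.

65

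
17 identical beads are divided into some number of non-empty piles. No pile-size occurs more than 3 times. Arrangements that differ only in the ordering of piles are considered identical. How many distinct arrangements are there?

Systematic enumeration (by largest part, then next-largest, …) yields 166.

166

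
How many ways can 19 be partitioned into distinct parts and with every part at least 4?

11

They are:
19
4+15
5+14
6+13
7+12
8+11
9+10
4+5+10
4+6+9
4+7+8
5+6+8
That's 11 in total.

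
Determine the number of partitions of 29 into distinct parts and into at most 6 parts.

255

Direct enumeration gives 255 partitions.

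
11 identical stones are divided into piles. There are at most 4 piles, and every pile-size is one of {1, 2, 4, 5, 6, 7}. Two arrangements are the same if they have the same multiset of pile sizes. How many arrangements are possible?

11

The partitions of 11 that satisfy the conditions:
7, 4
7, 2, 2
7, 2, 1, 1
6, 5
6, 4, 1
6, 2, 2, 1
5, 5, 1
5, 4, 2
5, 4, 1, 1
5, 2, 2, 2
4, 4, 2, 1
That's 11 in total.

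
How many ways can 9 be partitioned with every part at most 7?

28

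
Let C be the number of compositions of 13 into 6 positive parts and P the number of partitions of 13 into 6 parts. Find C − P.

Ordered (compositions into 6 parts): C(12,5) = 792.
Unordered (partitions into 6 parts): 14.
Difference: 792 − 14 = 778.

778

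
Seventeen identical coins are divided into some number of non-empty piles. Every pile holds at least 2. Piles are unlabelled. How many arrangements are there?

66

There are too many to list fully; the first 12 (by largest part) are:
17
2,15
3,14
4,13
2,2,13
5,12
2,3,12
6,11
2,4,11
3,3,11
2,2,2,11
7,10
…and 54 more, for 66 total.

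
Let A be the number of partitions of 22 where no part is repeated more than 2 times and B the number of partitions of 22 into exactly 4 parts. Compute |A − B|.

Partitions of 22 where no part is repeated more than 2 times: 297.
Partitions of 22 into exactly 4 parts: 84.
|297 − 84| = 213.

213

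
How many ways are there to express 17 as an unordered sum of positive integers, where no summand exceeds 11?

Direct enumeration gives 278 partitions.

278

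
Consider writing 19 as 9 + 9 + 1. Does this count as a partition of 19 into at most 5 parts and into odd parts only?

The parts sum to 19, and the condition 'there are at most 5 summands' holds; the condition 'every summand is odd' holds.

Yes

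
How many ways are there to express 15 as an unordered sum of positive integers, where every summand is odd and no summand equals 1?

The partitions of 15 that satisfy the conditions:
15
3, 3, 9
3, 5, 7
5, 5, 5
3, 3, 3, 3, 3
That's 5 in total.

5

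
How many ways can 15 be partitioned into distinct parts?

27

There are too many to list fully; the first 12 (by largest part) are:
15
1, 14
2, 13
3, 12
1, 2, 12
4, 11
1, 3, 11
5, 10
1, 4, 10
2, 3, 10
6, 9
1, 5, 9
…and 15 more, for 27 total.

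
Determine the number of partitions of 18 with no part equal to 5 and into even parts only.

A partial list (first 12 by largest part):
18
2, 16
4, 14
2, 2, 14
6, 12
2, 4, 12
2, 2, 2, 12
8, 10
2, 6, 10
4, 4, 10
2, 2, 4, 10
2, 2, 2, 2, 10
…and 18 more, for 30 total.

30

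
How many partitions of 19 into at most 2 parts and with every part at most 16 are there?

7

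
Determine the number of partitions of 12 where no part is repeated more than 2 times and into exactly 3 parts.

11

They are:
10 + 1 + 1
9 + 2 + 1
8 + 3 + 1
8 + 2 + 2
7 + 4 + 1
7 + 3 + 2
6 + 5 + 1
6 + 4 + 2
6 + 3 + 3
5 + 5 + 2
5 + 4 + 3
Counting gives 11.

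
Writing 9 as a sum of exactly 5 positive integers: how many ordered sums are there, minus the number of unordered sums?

65

Compositions: C(8,4) = 70.
Unordered (partitions into 5 parts): 5.
Difference: 70 − 5 = 65.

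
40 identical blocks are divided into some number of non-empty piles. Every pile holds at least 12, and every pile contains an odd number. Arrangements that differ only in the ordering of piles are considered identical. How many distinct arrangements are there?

4

Enumerating:
27 + 13
25 + 15
23 + 17
21 + 19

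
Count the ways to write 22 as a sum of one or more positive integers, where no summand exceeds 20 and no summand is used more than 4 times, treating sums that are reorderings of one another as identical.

626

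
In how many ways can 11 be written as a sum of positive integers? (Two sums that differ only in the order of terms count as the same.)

56

A partial list (first 12 by largest part):
11
10, 1
9, 2
9, 1, 1
8, 3
8, 2, 1
8, 1, 1, 1
7, 4
7, 3, 1
7, 2, 2
7, 2, 1, 1
7, 1, 1, 1, 1
…and 44 more, for 56 total.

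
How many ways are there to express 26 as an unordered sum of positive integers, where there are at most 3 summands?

70

There are too many to list fully; the first 12 (by largest part) are:
26
25, 1
24, 2
24, 1, 1
23, 3
23, 2, 1
22, 4
22, 3, 1
22, 2, 2
21, 5
21, 4, 1
21, 3, 2
…and 58 more, for 70 total.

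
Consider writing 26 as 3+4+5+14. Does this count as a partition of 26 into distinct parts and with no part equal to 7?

Yes

The parts sum to 26, and the condition 'all summands are distinct' holds; the condition 'no summand equals 7' holds.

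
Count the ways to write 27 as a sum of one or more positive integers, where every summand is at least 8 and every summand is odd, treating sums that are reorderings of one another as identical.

They are:
27
9, 9, 9
Counting gives 2.

2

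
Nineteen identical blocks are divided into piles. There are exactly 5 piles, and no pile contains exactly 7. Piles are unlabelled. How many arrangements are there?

55

There are too many to list fully; the first 12 (by largest part) are:
1, 1, 1, 1, 15
1, 1, 1, 2, 14
1, 1, 1, 3, 13
1, 1, 2, 2, 13
1, 1, 1, 4, 12
1, 1, 2, 3, 12
1, 2, 2, 2, 12
1, 1, 1, 5, 11
1, 1, 2, 4, 11
1, 1, 3, 3, 11
1, 2, 2, 3, 11
2, 2, 2, 2, 11
…and 43 more, for 55 total.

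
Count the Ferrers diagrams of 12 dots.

Counting exhaustively, 77 partitions satisfy the conditions.

77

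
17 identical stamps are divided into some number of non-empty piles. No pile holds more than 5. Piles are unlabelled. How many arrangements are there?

119

Systematic enumeration (by largest part, then next-largest, …) yields 119.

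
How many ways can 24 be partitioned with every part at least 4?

50

A partial list (first 12 by largest part):
24
20 + 4
19 + 5
18 + 6
17 + 7
16 + 8
16 + 4 + 4
15 + 9
15 + 5 + 4
14 + 10
14 + 6 + 4
14 + 5 + 5
…and 38 more, for 50 total.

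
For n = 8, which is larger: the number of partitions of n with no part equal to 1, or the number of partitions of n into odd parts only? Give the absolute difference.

Partitions of 8 with no part equal to 1: 7.
Partitions of 8 into odd parts only: 6.
|7 − 6| = 1.

1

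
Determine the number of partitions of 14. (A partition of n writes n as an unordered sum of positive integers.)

135

There are 135 such partitions.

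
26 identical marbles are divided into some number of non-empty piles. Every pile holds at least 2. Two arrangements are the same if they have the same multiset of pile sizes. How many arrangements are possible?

Enumerating by decreasing first part gives 478 partitions in all.

478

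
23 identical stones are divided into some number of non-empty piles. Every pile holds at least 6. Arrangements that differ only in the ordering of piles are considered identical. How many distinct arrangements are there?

12

Listing the qualifying partitions of 23:
23
6, 17
7, 16
8, 15
9, 14
10, 13
11, 12
6, 6, 11
6, 7, 10
6, 8, 9
7, 7, 9
7, 8, 8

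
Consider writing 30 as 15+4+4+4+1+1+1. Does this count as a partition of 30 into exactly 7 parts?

The parts sum to 30, and the condition 'there are exactly 7 summands' holds.

Yes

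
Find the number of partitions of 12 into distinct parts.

Listing the qualifying partitions of 12:
12
11+1
10+2
9+3
9+2+1
8+4
8+3+1
7+5
7+4+1
7+3+2
6+5+1
6+4+2
6+3+2+1
5+4+3
5+4+2+1
Counting gives 15.

15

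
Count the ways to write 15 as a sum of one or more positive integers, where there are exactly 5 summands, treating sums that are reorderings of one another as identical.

30

A partial list (first 12 by largest part):
11+1+1+1+1
10+2+1+1+1
9+3+1+1+1
9+2+2+1+1
8+4+1+1+1
8+3+2+1+1
8+2+2+2+1
7+5+1+1+1
7+4+2+1+1
7+3+3+1+1
7+3+2+2+1
7+2+2+2+2
…and 18 more, for 30 total.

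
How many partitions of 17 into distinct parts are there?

38

A partial list (first 12 by largest part):
17
16, 1
15, 2
14, 3
14, 2, 1
13, 4
13, 3, 1
12, 5
12, 4, 1
12, 3, 2
11, 6
11, 5, 1
…and 26 more, for 38 total.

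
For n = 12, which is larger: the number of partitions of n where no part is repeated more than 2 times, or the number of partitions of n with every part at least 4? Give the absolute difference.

31

Partitions of 12 where no part is repeated more than 2 times: 36.
Partitions of 12 with every part at least 4: 5.
|36 − 5| = 31.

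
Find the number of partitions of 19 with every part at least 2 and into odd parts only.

8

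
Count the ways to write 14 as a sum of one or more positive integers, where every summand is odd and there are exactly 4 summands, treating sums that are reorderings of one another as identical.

Listing the qualifying partitions of 14:
1, 1, 1, 11
1, 1, 3, 9
1, 1, 5, 7
1, 3, 3, 7
1, 3, 5, 5
3, 3, 3, 5

6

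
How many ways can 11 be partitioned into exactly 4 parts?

Listing the qualifying partitions of 11:
8,1,1,1
7,2,1,1
6,3,1,1
6,2,2,1
5,4,1,1
5,3,2,1
5,2,2,2
4,4,2,1
4,3,3,1
4,3,2,2
3,3,3,2
That's 11 in total.

11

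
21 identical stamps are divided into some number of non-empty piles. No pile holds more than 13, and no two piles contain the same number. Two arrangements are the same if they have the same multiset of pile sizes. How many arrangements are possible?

57

There are too many to list fully; the first 12 (by largest part) are:
13 + 8
13 + 7 + 1
13 + 6 + 2
13 + 5 + 3
13 + 5 + 2 + 1
13 + 4 + 3 + 1
12 + 9
12 + 8 + 1
12 + 7 + 2
12 + 6 + 3
12 + 6 + 2 + 1
12 + 5 + 4
…and 45 more, for 57 total.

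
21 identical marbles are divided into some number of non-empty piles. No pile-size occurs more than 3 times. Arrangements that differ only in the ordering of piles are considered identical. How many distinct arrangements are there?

395

There are 395 such partitions.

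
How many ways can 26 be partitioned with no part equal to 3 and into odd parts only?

There are too many to list fully; the first 12 (by largest part) are:
1+25
1+1+1+23
5+21
1+1+1+1+1+21
7+19
1+1+5+19
1+1+1+1+1+1+1+19
9+17
1+1+7+17
1+1+1+1+5+17
1+1+1+1+1+1+1+1+1+17
11+15
…and 49 more, for 61 total.

61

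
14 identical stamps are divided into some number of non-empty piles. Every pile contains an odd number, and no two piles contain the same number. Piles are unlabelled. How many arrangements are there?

They are:
13+1
11+3
9+5

3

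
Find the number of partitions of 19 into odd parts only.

54

There are too many to list fully; the first 12 (by largest part) are:
19
17 + 1 + 1
15 + 3 + 1
15 + 1 + 1 + 1 + 1
13 + 5 + 1
13 + 3 + 3
13 + 3 + 1 + 1 + 1
13 + 1 + 1 + 1 + 1 + 1 + 1
11 + 7 + 1
11 + 5 + 3
11 + 5 + 1 + 1 + 1
11 + 3 + 3 + 1 + 1
…and 42 more, for 54 total.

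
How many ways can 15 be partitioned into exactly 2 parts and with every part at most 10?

3

Listing the qualifying partitions of 15:
10,5
9,6
8,7
That's 3 in total.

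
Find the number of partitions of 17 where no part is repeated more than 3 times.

166

There are 166 such partitions.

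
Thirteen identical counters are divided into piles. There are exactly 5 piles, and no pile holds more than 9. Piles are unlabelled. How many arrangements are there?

18

The partitions of 13 that satisfy the conditions:
9,1,1,1,1
8,2,1,1,1
7,3,1,1,1
7,2,2,1,1
6,4,1,1,1
6,3,2,1,1
6,2,2,2,1
5,5,1,1,1
5,4,2,1,1
5,3,3,1,1
5,3,2,2,1
5,2,2,2,2
4,4,3,1,1
4,4,2,2,1
4,3,3,2,1
4,3,2,2,2
3,3,3,3,1
3,3,3,2,2
That's 18 in total.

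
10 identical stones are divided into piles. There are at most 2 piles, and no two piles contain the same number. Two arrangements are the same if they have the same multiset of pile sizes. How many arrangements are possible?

Enumerating:
10
9, 1
8, 2
7, 3
6, 4
That's 5 in total.

5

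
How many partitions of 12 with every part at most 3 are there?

Listing the qualifying partitions of 12:
3, 3, 3, 3
3, 3, 3, 2, 1
3, 3, 3, 1, 1, 1
3, 3, 2, 2, 2
3, 3, 2, 2, 1, 1
3, 3, 2, 1, 1, 1, 1
3, 3, 1, 1, 1, 1, 1, 1
3, 2, 2, 2, 2, 1
3, 2, 2, 2, 1, 1, 1
3, 2, 2, 1, 1, 1, 1, 1
3, 2, 1, 1, 1, 1, 1, 1, 1
3, 1, 1, 1, 1, 1, 1, 1, 1, 1
2, 2, 2, 2, 2, 2
2, 2, 2, 2, 2, 1, 1
2, 2, 2, 2, 1, 1, 1, 1
2, 2, 2, 1, 1, 1, 1, 1, 1
2, 2, 1, 1, 1, 1, 1, 1, 1, 1
2, 1, 1, 1, 1, 1, 1, 1, 1, 1, 1
1, 1, 1, 1, 1, 1, 1, 1, 1, 1, 1, 1
Counting gives 19.

19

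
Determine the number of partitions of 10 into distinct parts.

They are:
10
9, 1
8, 2
7, 3
7, 2, 1
6, 4
6, 3, 1
5, 4, 1
5, 3, 2
4, 3, 2, 1
That's 10 in total.

10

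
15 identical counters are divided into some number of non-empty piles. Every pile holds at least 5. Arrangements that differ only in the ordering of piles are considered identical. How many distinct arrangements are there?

5

Enumerating:
15
10, 5
9, 6
8, 7
5, 5, 5
Counting gives 5.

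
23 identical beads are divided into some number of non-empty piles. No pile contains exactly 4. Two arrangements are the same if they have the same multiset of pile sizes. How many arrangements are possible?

765

A full systematic count gives 765.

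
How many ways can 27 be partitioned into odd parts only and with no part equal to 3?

A partial list (first 12 by largest part):
27
25, 1, 1
23, 1, 1, 1, 1
21, 5, 1
21, 1, 1, 1, 1, 1, 1
19, 7, 1
19, 5, 1, 1, 1
19, 1, 1, 1, 1, 1, 1, 1, 1
17, 9, 1
17, 7, 1, 1, 1
17, 5, 5
17, 5, 1, 1, 1, 1, 1
…and 58 more, for 70 total.

70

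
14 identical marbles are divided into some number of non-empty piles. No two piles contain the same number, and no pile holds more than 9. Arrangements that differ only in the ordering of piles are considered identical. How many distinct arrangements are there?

They are:
9 + 5
9 + 4 + 1
9 + 3 + 2
8 + 6
8 + 5 + 1
8 + 4 + 2
8 + 3 + 2 + 1
7 + 6 + 1
7 + 5 + 2
7 + 4 + 3
7 + 4 + 2 + 1
6 + 5 + 3
6 + 5 + 2 + 1
6 + 4 + 3 + 1
5 + 4 + 3 + 2

15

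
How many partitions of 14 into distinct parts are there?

They are:
14
13+1
12+2
11+3
11+2+1
10+4
10+3+1
9+5
9+4+1
9+3+2
8+6
8+5+1
8+4+2
8+3+2+1
7+6+1
7+5+2
7+4+3
7+4+2+1
6+5+3
6+5+2+1
6+4+3+1
5+4+3+2

22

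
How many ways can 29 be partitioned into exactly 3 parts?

There are too many to list fully; the first 12 (by largest part) are:
1 + 1 + 27
1 + 2 + 26
1 + 3 + 25
2 + 2 + 25
1 + 4 + 24
2 + 3 + 24
1 + 5 + 23
2 + 4 + 23
3 + 3 + 23
1 + 6 + 22
2 + 5 + 22
3 + 4 + 22
…and 58 more, for 70 total.

70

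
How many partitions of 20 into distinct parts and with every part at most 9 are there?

22

Listing the qualifying partitions of 20:
3 + 8 + 9
1 + 2 + 8 + 9
4 + 7 + 9
1 + 3 + 7 + 9
5 + 6 + 9
1 + 4 + 6 + 9
2 + 3 + 6 + 9
2 + 4 + 5 + 9
1 + 2 + 3 + 5 + 9
5 + 7 + 8
1 + 4 + 7 + 8
2 + 3 + 7 + 8
1 + 5 + 6 + 8
2 + 4 + 6 + 8
1 + 2 + 3 + 6 + 8
3 + 4 + 5 + 8
1 + 2 + 4 + 5 + 8
2 + 5 + 6 + 7
3 + 4 + 6 + 7
1 + 2 + 4 + 6 + 7
1 + 3 + 4 + 5 + 7
2 + 3 + 4 + 5 + 6
Counting gives 22.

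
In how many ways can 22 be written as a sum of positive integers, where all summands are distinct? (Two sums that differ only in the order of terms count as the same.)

Enumerating by decreasing first part gives 89 partitions in all.

89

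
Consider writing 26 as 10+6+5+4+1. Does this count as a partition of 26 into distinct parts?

The parts sum to 26, and the condition 'all summands are distinct' holds.

Yes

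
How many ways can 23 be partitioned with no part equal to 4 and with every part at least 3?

There are too many to list fully; the first 12 (by largest part) are:
23
20, 3
18, 5
17, 6
17, 3, 3
16, 7
15, 8
15, 5, 3
14, 9
14, 6, 3
14, 3, 3, 3
13, 10
…and 37 more, for 49 total.

49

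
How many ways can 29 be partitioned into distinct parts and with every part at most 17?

A full systematic count gives 201.

201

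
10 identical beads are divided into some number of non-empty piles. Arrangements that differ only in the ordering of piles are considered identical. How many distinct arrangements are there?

A partial list (first 12 by largest part):
10
1+9
2+8
1+1+8
3+7
1+2+7
1+1+1+7
4+6
1+3+6
2+2+6
1+1+2+6
1+1+1+1+6
…and 30 more, for 42 total.

42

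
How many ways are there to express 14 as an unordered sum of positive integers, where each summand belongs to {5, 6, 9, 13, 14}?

2

Enumerating:
14
9, 5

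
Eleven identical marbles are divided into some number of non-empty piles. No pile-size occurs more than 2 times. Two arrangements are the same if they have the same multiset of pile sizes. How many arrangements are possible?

There are too many to list fully; the first 12 (by largest part) are:
11
10,1
9,2
9,1,1
8,3
8,2,1
7,4
7,3,1
7,2,2
7,2,1,1
6,5
6,4,1
…and 15 more, for 27 total.

27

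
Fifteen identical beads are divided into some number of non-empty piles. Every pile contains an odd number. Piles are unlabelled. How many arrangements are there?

There are too many to list fully; the first 12 (by largest part) are:
15
13, 1, 1
11, 3, 1
11, 1, 1, 1, 1
9, 5, 1
9, 3, 3
9, 3, 1, 1, 1
9, 1, 1, 1, 1, 1, 1
7, 7, 1
7, 5, 3
7, 5, 1, 1, 1
7, 3, 3, 1, 1
…and 15 more, for 27 total.

27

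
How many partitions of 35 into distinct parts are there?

585

A full systematic count gives 585.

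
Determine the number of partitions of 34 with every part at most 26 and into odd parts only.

Counting exhaustively, 501 partitions satisfy the conditions.

501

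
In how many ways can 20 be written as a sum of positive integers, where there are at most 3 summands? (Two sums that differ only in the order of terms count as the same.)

There are too many to list fully; the first 12 (by largest part) are:
20
19, 1
18, 2
18, 1, 1
17, 3
17, 2, 1
16, 4
16, 3, 1
16, 2, 2
15, 5
15, 4, 1
15, 3, 2
…and 32 more, for 44 total.

44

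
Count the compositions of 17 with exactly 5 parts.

1820

By stars and bars with positive parts, the count is C(16,4) = 1820.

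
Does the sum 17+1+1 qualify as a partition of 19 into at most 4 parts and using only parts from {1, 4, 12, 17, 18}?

The parts sum to 19, and the condition 'there are at most 4 summands' holds; the condition 'each summand belongs to {1, 4, 12, 17, 18}' holds.

Yes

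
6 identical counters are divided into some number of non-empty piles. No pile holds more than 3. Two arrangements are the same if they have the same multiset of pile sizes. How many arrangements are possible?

The partitions of 6 that satisfy the conditions:
3, 3
3, 2, 1
3, 1, 1, 1
2, 2, 2
2, 2, 1, 1
2, 1, 1, 1, 1
1, 1, 1, 1, 1, 1
Counting gives 7.

7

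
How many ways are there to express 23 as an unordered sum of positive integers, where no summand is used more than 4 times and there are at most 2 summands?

12

Listing the qualifying partitions of 23:
23
22,1
21,2
20,3
19,4
18,5
17,6
16,7
15,8
14,9
13,10
12,11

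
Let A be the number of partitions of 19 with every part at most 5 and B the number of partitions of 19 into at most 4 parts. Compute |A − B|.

Partitions of 19 with every part at most 5: 164.
Partitions of 19 into at most 4 parts: 94.
|164 − 94| = 70.

70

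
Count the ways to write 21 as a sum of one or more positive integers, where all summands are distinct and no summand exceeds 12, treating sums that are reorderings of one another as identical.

There are too many to list fully; the first 12 (by largest part) are:
12 + 9
12 + 8 + 1
12 + 7 + 2
12 + 6 + 3
12 + 6 + 2 + 1
12 + 5 + 4
12 + 5 + 3 + 1
12 + 4 + 3 + 2
11 + 10
11 + 9 + 1
11 + 8 + 2
11 + 7 + 3
…and 39 more, for 51 total.

51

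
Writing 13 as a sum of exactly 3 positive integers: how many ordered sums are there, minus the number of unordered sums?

52

Compositions: C(12,2) = 66.
Unordered (partitions into 3 parts): 14.
Difference: 66 − 14 = 52.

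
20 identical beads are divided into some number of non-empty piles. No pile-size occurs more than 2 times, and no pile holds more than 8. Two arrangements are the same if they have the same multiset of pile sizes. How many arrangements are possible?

Direct enumeration gives 95 partitions.

95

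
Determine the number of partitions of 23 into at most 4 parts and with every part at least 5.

21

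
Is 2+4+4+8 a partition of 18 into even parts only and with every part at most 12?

The parts sum to 18, and the condition 'every summand is even' holds; the condition 'no summand exceeds 12' holds.

Yes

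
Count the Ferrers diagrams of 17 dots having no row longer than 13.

290

There are 290 such partitions.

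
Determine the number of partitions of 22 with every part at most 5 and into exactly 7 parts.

23

Enumerating:
1 + 1 + 1 + 4 + 5 + 5 + 5
1 + 1 + 2 + 3 + 5 + 5 + 5
1 + 2 + 2 + 2 + 5 + 5 + 5
1 + 1 + 2 + 4 + 4 + 5 + 5
1 + 1 + 3 + 3 + 4 + 5 + 5
1 + 2 + 2 + 3 + 4 + 5 + 5
2 + 2 + 2 + 2 + 4 + 5 + 5
1 + 2 + 3 + 3 + 3 + 5 + 5
2 + 2 + 2 + 3 + 3 + 5 + 5
1 + 1 + 3 + 4 + 4 + 4 + 5
1 + 2 + 2 + 4 + 4 + 4 + 5
1 + 2 + 3 + 3 + 4 + 4 + 5
2 + 2 + 2 + 3 + 4 + 4 + 5
1 + 3 + 3 + 3 + 3 + 4 + 5
2 + 2 + 3 + 3 + 3 + 4 + 5
2 + 3 + 3 + 3 + 3 + 3 + 5
1 + 1 + 4 + 4 + 4 + 4 + 4
1 + 2 + 3 + 4 + 4 + 4 + 4
2 + 2 + 2 + 4 + 4 + 4 + 4
1 + 3 + 3 + 3 + 4 + 4 + 4
2 + 2 + 3 + 3 + 4 + 4 + 4
2 + 3 + 3 + 3 + 3 + 4 + 4
3 + 3 + 3 + 3 + 3 + 3 + 4
That's 23 in total.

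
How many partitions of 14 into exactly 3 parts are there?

The partitions of 14 that satisfy the conditions:
1,1,12
1,2,11
1,3,10
2,2,10
1,4,9
2,3,9
1,5,8
2,4,8
3,3,8
1,6,7
2,5,7
3,4,7
2,6,6
3,5,6
4,4,6
4,5,5
Counting gives 16.

16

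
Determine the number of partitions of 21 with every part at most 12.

725

There are 725 such partitions.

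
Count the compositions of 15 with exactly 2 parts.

14

Equivalently, choose which 1 of the 14 gaps become plus signs: C(14,1) = 14.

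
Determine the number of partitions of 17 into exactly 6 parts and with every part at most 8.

37

A partial list (first 12 by largest part):
8,5,1,1,1,1
8,4,2,1,1,1
8,3,3,1,1,1
8,3,2,2,1,1
8,2,2,2,2,1
7,6,1,1,1,1
7,5,2,1,1,1
7,4,3,1,1,1
7,4,2,2,1,1
7,3,3,2,1,1
7,3,2,2,2,1
7,2,2,2,2,2
…and 25 more, for 37 total.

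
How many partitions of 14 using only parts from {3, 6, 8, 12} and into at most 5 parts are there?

2

The partitions of 14 that satisfy the conditions:
8+6
8+3+3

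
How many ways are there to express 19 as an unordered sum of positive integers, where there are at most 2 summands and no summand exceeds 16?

The partitions of 19 that satisfy the conditions:
16 + 3
15 + 4
14 + 5
13 + 6
12 + 7
11 + 8
10 + 9

7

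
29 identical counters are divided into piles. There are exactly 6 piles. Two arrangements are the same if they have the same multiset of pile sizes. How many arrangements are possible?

454

There are 454 such partitions.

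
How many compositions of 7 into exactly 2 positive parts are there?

6

A composition of 7 into 2 positive parts is chosen by placing 1 dividers among the 6 gaps between 7 units: C(6,1) = 6.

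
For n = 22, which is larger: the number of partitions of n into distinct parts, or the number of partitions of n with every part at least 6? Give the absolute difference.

Partitions of 22 into distinct parts: 89.
Partitions of 22 with every part at least 6: 11.
|89 − 11| = 78.

78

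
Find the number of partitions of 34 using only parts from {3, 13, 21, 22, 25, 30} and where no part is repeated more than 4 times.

3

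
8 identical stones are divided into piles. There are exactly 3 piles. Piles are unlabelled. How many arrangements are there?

They are:
6, 1, 1
5, 2, 1
4, 3, 1
4, 2, 2
3, 3, 2
Counting gives 5.

5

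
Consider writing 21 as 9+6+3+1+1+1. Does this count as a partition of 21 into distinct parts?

No

The parts sum to 21, and the condition 'all summands are distinct' is violated.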